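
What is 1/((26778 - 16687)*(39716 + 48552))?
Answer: 1/890712388 ≈ 1.1227e-9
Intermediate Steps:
1/((26778 - 16687)*(39716 + 48552)) = 1/(10091*88268) = 1/890712388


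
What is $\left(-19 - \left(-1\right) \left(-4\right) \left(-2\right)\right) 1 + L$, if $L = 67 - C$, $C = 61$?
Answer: $-5$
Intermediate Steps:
$L = 6$ ($L = 67 - 61 = 6$)
$\left(-19 - \left(-1\right) \left(-4\right) \left(-2\right)\right) 1 + L = \left(-19 - \left(-1\right) \left(-4\right) \left(-2\right)\right) 1 + 6 = \left(-19 - 4 \left(-2\right)\right) 1 + 6 = \left(-19 - -8\right) 1 + 6 = \left(-19 + 8\right) 1 + 6 = \left(-11\right) 1 + 6 = -11 + 6 = -5$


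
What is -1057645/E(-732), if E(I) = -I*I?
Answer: 1057645/535824 ≈ 1.9739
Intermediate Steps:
E(I) = -I²
-1057645/E(-732) = -1057645/((-1*(-732)²)) = -1057645/((-1*535824)) = -1057645/(-535824) = -1057645*(-1/535824) = 1057645/535824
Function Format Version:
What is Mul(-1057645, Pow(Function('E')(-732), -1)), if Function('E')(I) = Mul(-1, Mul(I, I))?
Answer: Rational(1057645, 535824) ≈ 1.9739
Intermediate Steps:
Function('E')(I) = Mul(-1, Pow(I, 2))
Mul(-1057645, Pow(Function('E')(-732), -1)) = Mul(-1057645, Pow(Mul(-1, Pow(-732, 2)), -1)) = Mul(-1057645, Pow(Mul(-1, 535824), -1)) = Mul(-1057645, Pow(-535824, -1)) = Mul(-1057645, Rational(-1, 535824)) = Rational(1057645, 535824)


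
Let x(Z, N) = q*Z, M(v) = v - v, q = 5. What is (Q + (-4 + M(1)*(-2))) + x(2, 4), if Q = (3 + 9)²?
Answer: 150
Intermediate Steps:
M(v) = 0
Q = 144 (Q = 12² = 144)
x(Z, N) = 5*Z
(Q + (-4 + M(1)*(-2))) + x(2, 4) = (144 + (-4 + 0*(-2))) + 5*2 = (144 + (-4 + 0)) + 10 = (144 - 4) + 10 = 140 + 10 = 150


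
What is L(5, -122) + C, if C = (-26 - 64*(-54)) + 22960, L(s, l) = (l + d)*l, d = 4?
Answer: 40786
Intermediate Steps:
L(s, l) = l*(4 + l) (L(s, l) = (l + 4)*l = (4 + l)*l = l*(4 + l))
C = 26390 (C = (-26 + 3456) + 22960 = 3430 + 22960 = 26390)
L(5, -122) + C = -122*(4 - 122) + 26390 = -122*(-118) + 26390 = 14396 + 26390 = 40786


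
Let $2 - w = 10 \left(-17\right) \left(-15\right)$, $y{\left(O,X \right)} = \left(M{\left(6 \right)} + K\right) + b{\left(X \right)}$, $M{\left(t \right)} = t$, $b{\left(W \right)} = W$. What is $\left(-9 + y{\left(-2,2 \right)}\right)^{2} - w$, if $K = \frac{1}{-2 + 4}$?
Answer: $\frac{10193}{4} \approx 2548.3$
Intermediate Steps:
$K = \frac{1}{2} \approx 0.5$
$y{\left(O,X \right)} = \frac{13}{2} + X$ ($y{\left(O,X \right)} = \left(6 + \frac{1}{2}\right) + X = \frac{13}{2} + X$)
$w = -2548$ ($w = 2 - 10 \left(-17\right) \left(-15\right) = 2 - \left(-170\right) \left(-15\right) = 2 - 2550 = -2548$)
$\left(-9 + y{\left(-2,2 \right)}\right)^{2} - w = \left(-9 + \left(\frac{13}{2} + 2\right)\right)^{2} - -2548 = \left(-9 + \frac{17}{2}\right)^{2} + 2548 = \left(- \frac{1}{2}\right)^{2} + 2548 = \frac{1}{4} + 2548 = \frac{10193}{4}$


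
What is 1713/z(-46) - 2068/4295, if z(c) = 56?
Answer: 7241527/240520 ≈ 30.108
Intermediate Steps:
1713/z(-46) - 2068/4295 = 1713/56 - 2068/4295 = 7241527/240520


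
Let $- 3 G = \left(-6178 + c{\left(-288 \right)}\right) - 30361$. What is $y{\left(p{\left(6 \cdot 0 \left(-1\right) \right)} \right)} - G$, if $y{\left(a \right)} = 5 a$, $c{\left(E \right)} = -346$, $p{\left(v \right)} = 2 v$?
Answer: $-12295$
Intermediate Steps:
$G = 12295$ ($G = - \frac{\left(-6178 - 346\right) - 30361}{3} = - \frac{-6524 - 30361}{3} = \left(- \frac{1}{3}\right) \left(-36885\right) = 12295$)
$y{\left(p{\left(6 \cdot 0 \left(-1\right) \right)} \right)} - G = 5 \cdot 2 \cdot 6 \cdot 0 \left(-1\right) - 12295 = 5 \cdot 2 \cdot 0 \left(-1\right) - 12295 = 5 \cdot 2 \cdot 0 - 12295 = 5 \cdot 0 - 12295 = 0 - 12295 = -12295$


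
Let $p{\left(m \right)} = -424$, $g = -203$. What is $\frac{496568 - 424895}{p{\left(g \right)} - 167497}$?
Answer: $- \frac{71673}{167921} \approx -0.42683$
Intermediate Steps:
$\frac{496568 - 424895}{p{\left(g \right)} - 167497} = \frac{496568 - 424895}{-424 - 167497} = \frac{71673}{-167921} = 71673 \left(- \frac{1}{167921}\right) = - \frac{71673}{167921}$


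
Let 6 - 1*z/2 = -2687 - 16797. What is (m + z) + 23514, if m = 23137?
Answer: 85631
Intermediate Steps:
z = 38980 (z = 12 - 2*(-2687 - 16797) = 12 - 2*(-19484) = 12 + 38968 = 38980)
(m + z) + 23514 = (23137 + 38980) + 23514 = 62117 + 23514 = 85631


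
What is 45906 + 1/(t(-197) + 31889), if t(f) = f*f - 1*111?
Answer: 3240366823/70587 ≈ 45906.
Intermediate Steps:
t(f) = -111 + f² (t(f) = f² - 111 = -111 + f²)
45906 + 1/(t(-197) + 31889) = 45906 + 1/((-111 + (-197)²) + 31889) = 45906 + 1/((-111 + 38809) + 31889) = 45906 + 1/(38698 + 31889) = 45906 + 1/70587 = 3240366823/70587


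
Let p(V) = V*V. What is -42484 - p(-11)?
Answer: -42605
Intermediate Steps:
p(V) = V**2
-42484 - p(-11) = -42484 - 1*(-11)**2 = -42484 - 1*121 = -42484 - 121 = -42605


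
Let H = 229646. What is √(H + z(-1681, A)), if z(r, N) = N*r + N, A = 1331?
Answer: I*√2006434 ≈ 1416.5*I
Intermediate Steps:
z(r, N) = N + N*r
√(H + z(-1681, A)) = √(229646 + 1331*(1 - 1681)) = √(229646 + 1331*(-1680)) = √(229646 - 2236080) = √(-2006434) = I*√2006434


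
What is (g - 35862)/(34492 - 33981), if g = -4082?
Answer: -39944/511 ≈ -78.168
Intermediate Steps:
(g - 35862)/(34492 - 33981) = (-4082 - 35862)/(34492 - 33981) = -39944/511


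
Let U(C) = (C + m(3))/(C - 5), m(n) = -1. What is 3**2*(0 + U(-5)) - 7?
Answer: -8/5 ≈ -1.6000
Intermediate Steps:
U(C) = (-1 + C)/(-5 + C) (U(C) = (C - 1)/(C - 5) = (-1 + C)/(-5 + C))
3**2*(0 + U(-5)) - 7 = 3**2*(0 + (-1 - 5)/(-5 - 5)) - 7 = 9*(0 - 6/(-10)) - 7 = 9*(0 - 1/10*(-6)) - 7 = 9*(0 + 3/5) - 7 = 9*(3/5) - 7 = 27/5 - 7 = -8/5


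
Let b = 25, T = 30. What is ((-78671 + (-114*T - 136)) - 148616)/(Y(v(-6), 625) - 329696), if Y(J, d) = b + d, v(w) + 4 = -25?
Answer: 230843/329046 ≈ 0.70155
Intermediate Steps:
v(w) = -29 (v(w) = -4 - 25 = -29)
Y(J, d) = 25 + d
((-78671 + (-114*T - 136)) - 148616)/(Y(v(-6), 625) - 329696) = ((-78671 + (-114*30 - 136)) - 148616)/((25 + 625) - 329696) = ((-78671 + (-3420 - 136)) - 148616)/(650 - 329696) = ((-78671 - 3556) - 148616)/(-329046) = (-82227 - 148616)*(-1/329046) = -230843*(-1/329046) = 230843/329046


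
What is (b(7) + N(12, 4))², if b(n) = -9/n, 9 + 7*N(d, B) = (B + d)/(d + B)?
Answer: 289/49 ≈ 5.8980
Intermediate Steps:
N(d, B) = -8/7 (N(d, B) = -9/7 + ((B + d)/(d + B))/7 = -9/7 + ((B + d)/(B + d))/7 = -9/7 + (⅐)*1 = -9/7 + ⅐ = -8/7)
(b(7) + N(12, 4))² = (-9/7 - 8/7)² = (-17/7)² = 289/49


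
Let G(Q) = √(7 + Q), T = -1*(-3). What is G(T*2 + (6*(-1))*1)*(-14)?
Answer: -14*√7 ≈ -37.041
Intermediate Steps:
T = 3
G(T*2 + (6*(-1))*1)*(-14) = √(7 + (3*2 + (6*(-1))*1))*(-14) = √(7 + (6 - 6*1))*(-14) = √(7 + (6 - 6))*(-14) = √(7 + 0)*(-14) = √7*(-14) = -14*√7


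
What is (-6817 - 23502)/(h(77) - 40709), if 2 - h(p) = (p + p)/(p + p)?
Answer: 30319/40708 ≈ 0.74479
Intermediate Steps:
h(p) = 1 (h(p) = 2 - (p + p)/(p + p) = 2 - 2*p/(2*p) = 2 - 2*p*1/(2*p) = 2 - 1*1 = 2 - 1 = 1)
(-6817 - 23502)/(h(77) - 40709) = (-6817 - 23502)/(1 - 40709) = -30319/(-40708) = -30319*(-1/40708) = 30319/40708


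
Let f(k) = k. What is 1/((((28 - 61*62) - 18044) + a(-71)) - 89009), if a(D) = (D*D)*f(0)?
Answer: -1/110807 ≈ -9.0247e-6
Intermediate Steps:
a(D) = 0 (a(D) = (D*D)*0 = D**2*0 = 0)
1/((((28 - 61*62) - 18044) + a(-71)) - 89009) = 1/((((28 - 61*62) - 18044) + 0) - 89009) = 1/((((28 - 3782) - 18044) + 0) - 89009) = 1/(((-3754 - 18044) + 0) - 89009) = 1/((-21798 + 0) - 89009) = 1/(-21798 - 89009) = 1/(-110807) = -1/110807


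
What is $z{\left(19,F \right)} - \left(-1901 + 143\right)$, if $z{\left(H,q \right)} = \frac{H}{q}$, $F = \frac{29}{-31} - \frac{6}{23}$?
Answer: $\frac{1486027}{853} \approx 1742.1$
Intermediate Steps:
$F = - \frac{853}{713}$ ($F = 29 \left(- \frac{1}{31}\right) - \frac{6}{23} = - \frac{29}{31} - \frac{6}{23} = - \frac{853}{713} \approx -1.1964$)
$z{\left(19,F \right)} - \left(-1901 + 143\right) = \frac{19}{- \frac{853}{713}} - \left(-1901 + 143\right) = 19 \left(- \frac{713}{853}\right) - -1758 = - \frac{13547}{853} + 1758 = \frac{1486027}{853}$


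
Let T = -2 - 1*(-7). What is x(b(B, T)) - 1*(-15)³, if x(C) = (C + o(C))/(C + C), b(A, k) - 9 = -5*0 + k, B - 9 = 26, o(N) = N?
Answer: 3376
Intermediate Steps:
B = 35 (B = 9 + 26 = 35)
T = 5 (T = -2 + 7 = 5)
b(A, k) = 9 + k (b(A, k) = 9 + (-5*0 + k) = 9 + (0 + k) = 9 + k)
x(C) = 1 (x(C) = (C + C)/(C + C) = (2*C)/((2*C)) = (2*C)*(1/(2*C)) = 1)
x(b(B, T)) - 1*(-15)³ = 1 - 1*(-15)³ = 1 - 1*(-3375) = 1 + 3375 = 3376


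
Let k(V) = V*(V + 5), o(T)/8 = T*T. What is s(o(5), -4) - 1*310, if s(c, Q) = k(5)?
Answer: -260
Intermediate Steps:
o(T) = 8*T**2 (o(T) = 8*(T*T) = 8*T**2)
k(V) = V*(5 + V)
s(c, Q) = 50 (s(c, Q) = 5*(5 + 5) = 5*10 = 50)
s(o(5), -4) - 1*310 = 50 - 1*310 = 50 - 310 = -260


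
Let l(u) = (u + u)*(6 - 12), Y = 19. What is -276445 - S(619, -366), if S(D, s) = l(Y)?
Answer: -276217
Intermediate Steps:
l(u) = -12*u (l(u) = (2*u)*(-6) = -12*u)
S(D, s) = -228 (S(D, s) = -12*19 = -228)
-276445 - S(619, -366) = -276445 - 1*(-228) = -276445 + 228 = -276217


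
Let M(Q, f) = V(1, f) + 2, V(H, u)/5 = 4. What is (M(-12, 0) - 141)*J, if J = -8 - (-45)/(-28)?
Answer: 4573/4 ≈ 1143.3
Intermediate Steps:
V(H, u) = 20 (V(H, u) = 5*4 = 20)
J = -269/28 (J = -8 - (-45)*(-1)/28 = -8 - 1*45/28 = -8 - 45/28 = -269/28 ≈ -9.6071)
M(Q, f) = 22 (M(Q, f) = 20 + 2 = 22)
(M(-12, 0) - 141)*J = (22 - 141)*(-269/28) = -119*(-269/28) = 4573/4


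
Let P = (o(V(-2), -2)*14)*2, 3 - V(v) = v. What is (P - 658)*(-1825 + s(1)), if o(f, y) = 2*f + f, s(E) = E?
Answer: 434112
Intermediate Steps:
V(v) = 3 - v
o(f, y) = 3*f
P = 420 (P = ((3*(3 - 1*(-2)))*14)*2 = ((3*(3 + 2))*14)*2 = ((3*5)*14)*2 = (15*14)*2 = 210*2 = 420)
(P - 658)*(-1825 + s(1)) = (420 - 658)*(-1825 + 1) = -238*(-1824) = 434112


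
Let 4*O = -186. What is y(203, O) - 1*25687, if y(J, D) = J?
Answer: -25484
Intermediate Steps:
O = -93/2 (O = (1/4)*(-186) = -93/2 ≈ -46.500)
y(203, O) - 1*25687 = 203 - 1*25687 = 203 - 25687 = -25484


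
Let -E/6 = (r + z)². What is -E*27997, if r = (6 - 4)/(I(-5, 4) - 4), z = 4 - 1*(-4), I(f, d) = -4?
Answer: 80715351/8 ≈ 1.0089e+7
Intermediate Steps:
z = 8 (z = 4 + 4 = 8)
r = -¼ (r = (6 - 4)/(-4 - 4) = 2/(-8) = 2*(-⅛) = -¼ ≈ -0.25000)
E = -2883/8 (E = -6*(-¼ + 8)² = -6*(31/4)² = -6*961/16 = -2883/8 ≈ -360.38)
-E*27997 = -1*(-2883/8)*27997 = (2883/8)*27997 = 80715351/8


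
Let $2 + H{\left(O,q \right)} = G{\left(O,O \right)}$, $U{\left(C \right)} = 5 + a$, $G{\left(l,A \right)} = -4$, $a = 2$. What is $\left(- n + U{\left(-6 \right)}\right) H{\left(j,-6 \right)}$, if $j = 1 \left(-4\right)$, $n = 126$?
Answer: $714$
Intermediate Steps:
$j = -4$
$U{\left(C \right)} = 7$ ($U{\left(C \right)} = 5 + 2 = 7$)
$H{\left(O,q \right)} = -6$ ($H{\left(O,q \right)} = -2 - 4 = -6$)
$\left(- n + U{\left(-6 \right)}\right) H{\left(j,-6 \right)} = \left(\left(-1\right) 126 + 7\right) \left(-6\right) = \left(-126 + 7\right) \left(-6\right) = \left(-119\right) \left(-6\right) = 714$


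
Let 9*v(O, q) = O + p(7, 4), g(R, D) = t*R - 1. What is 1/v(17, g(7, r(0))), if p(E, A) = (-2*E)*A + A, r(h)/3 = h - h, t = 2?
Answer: -9/35 ≈ -0.25714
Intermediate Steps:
r(h) = 0 (r(h) = 3*(h - h) = 3*0 = 0)
g(R, D) = -1 + 2*R (g(R, D) = 2*R - 1 = -1 + 2*R)
p(E, A) = A - 2*A*E (p(E, A) = -2*A*E + A = A - 2*A*E)
v(O, q) = -52/9 + O/9 (v(O, q) = (O + 4*(1 - 2*7))/9 = (O + 4*(1 - 14))/9 = (O + 4*(-13))/9 = (O - 52)/9 = (-52 + O)/9 = -52/9 + O/9)
1/v(17, g(7, r(0))) = 1/(-52/9 + (⅑)*17) = 1/(-52/9 + 17/9) = 1/(-35/9) = -9/35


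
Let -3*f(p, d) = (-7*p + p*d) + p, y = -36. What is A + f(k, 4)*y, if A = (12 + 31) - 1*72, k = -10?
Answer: 211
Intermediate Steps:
f(p, d) = 2*p - d*p/3 (f(p, d) = -((-7*p + p*d) + p)/3 = -((-7*p + d*p) + p)/3 = -(-6*p + d*p)/3 = 2*p - d*p/3)
A = -29 (A = 43 - 72 = -29)
A + f(k, 4)*y = -29 + ((⅓)*(-10)*(6 - 1*4))*(-36) = -29 + ((⅓)*(-10)*(6 - 4))*(-36) = -29 + ((⅓)*(-10)*2)*(-36) = -29 - 20/3*(-36) = -29 + 240 = 211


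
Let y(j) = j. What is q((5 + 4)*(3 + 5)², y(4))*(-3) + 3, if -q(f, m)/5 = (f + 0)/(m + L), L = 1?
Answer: 1731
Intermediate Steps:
q(f, m) = -5*f/(1 + m) (q(f, m) = -5*(f + 0)/(m + 1) = -5*f/(1 + m))
q((5 + 4)*(3 + 5)², y(4))*(-3) + 3 = -5*(5 + 4)*(3 + 5)²/(1 + 4)*(-3) + 3 = -5*9*8²/5*(-3) + 3 = -5*9*64*⅕*(-3) + 3 = -5*576*⅕*(-3) + 3 = -576*(-3) + 3 = 1728 + 3 = 1731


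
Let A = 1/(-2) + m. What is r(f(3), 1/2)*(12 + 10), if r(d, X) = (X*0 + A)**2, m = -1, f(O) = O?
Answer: 99/2 ≈ 49.500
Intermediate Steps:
A = -3/2 (A = 1/(-2) - 1 = -1/2 - 1 = -3/2 ≈ -1.5000)
r(d, X) = 9/4 (r(d, X) = (X*0 - 3/2)**2 = (0 - 3/2)**2 = (-3/2)**2 = 9/4)
r(f(3), 1/2)*(12 + 10) = 9*(12 + 10)/4 = (9/4)*22 = 99/2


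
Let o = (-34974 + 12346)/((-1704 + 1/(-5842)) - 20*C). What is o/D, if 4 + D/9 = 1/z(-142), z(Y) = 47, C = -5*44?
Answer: 6213060472/26507302173 ≈ 0.23439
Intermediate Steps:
C = -220
D = -1683/47 (D = -36 + 9/47 = -1683/47 ≈ -35.809)
o = -132192776/15750031 (o = (-34974 + 12346)/((-1704 + 1/(-5842)) - 20*(-220)) = -22628/((-1704 - 1/5842) + 4400) = -22628/(-9954769/5842 + 4400) = -22628/15750031/5842 = -22628*5842/15750031 = -132192776/15750031 ≈ -8.3932)
o/D = -132192776/(15750031*(-1683/47)) = -132192776/15750031*(-47/1683) = 6213060472/26507302173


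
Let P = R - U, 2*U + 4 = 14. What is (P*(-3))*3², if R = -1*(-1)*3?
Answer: 54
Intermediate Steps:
R = 3 (R = 1*3 = 3)
U = 5 (U = -2 + (½)*14 = -2 + 7 = 5)
P = -2 (P = 3 - 1*5 = 3 - 5 = -2)
(P*(-3))*3² = -2*(-3)*3² = 6*9 = 54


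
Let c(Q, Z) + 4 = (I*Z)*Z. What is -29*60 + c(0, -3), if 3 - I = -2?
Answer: -1699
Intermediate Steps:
I = 5 (I = 3 - 1*(-2) = 3 + 2 = 5)
c(Q, Z) = -4 + 5*Z**2 (c(Q, Z) = -4 + (5*Z)*Z = -4 + 5*Z**2)
-29*60 + c(0, -3) = -29*60 + (-4 + 5*(-3)**2) = -1740 + (-4 + 5*9) = -1740 + (-4 + 45) = -1740 + 41 = -1699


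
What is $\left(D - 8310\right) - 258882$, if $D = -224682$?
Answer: $-491874$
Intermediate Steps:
$\left(D - 8310\right) - 258882 = \left(-224682 - 8310\right) - 258882 = -232992 - 258882 = -491874$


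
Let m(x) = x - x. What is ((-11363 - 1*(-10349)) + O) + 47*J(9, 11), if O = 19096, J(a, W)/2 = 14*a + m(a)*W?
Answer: 29926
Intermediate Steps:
m(x) = 0
J(a, W) = 28*a (J(a, W) = 2*(14*a + 0*W) = 2*(14*a + 0) = 2*(14*a) = 28*a)
((-11363 - 1*(-10349)) + O) + 47*J(9, 11) = ((-11363 - 1*(-10349)) + 19096) + 47*(28*9) = ((-11363 + 10349) + 19096) + 47*252 = (-1014 + 19096) + 11844 = 18082 + 11844 = 29926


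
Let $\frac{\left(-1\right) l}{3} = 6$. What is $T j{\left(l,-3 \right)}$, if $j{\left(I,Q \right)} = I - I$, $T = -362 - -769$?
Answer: $0$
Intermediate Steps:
$l = -18$ ($l = \left(-3\right) 6 = -18$)
$T = 407$ ($T = -362 + 769 = 407$)
$j{\left(I,Q \right)} = 0$
$T j{\left(l,-3 \right)} = 407 \cdot 0 = 0$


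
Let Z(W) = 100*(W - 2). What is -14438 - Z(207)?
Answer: -34938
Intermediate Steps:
Z(W) = -200 + 100*W (Z(W) = 100*(-2 + W) = -200 + 100*W)
-14438 - Z(207) = -14438 - (-200 + 100*207) = -14438 - (-200 + 20700) = -14438 - 1*20500 = -14438 - 20500 = -34938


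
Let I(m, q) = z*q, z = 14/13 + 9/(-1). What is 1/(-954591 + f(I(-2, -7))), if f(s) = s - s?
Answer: -1/954591 ≈ -1.0476e-6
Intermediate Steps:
z = -103/13 (z = 14*(1/13) + 9*(-1) = 14/13 - 9 = -103/13 ≈ -7.9231)
I(m, q) = -103*q/13
f(s) = 0
1/(-954591 + f(I(-2, -7))) = 1/(-954591 + 0) = 1/(-954591) = -1/954591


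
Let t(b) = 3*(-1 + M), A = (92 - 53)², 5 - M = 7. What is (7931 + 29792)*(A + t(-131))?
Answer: 57037176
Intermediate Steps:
M = -2 (M = 5 - 1*7 = 5 - 7 = -2)
A = 1521 (A = 39² = 1521)
t(b) = -9 (t(b) = 3*(-1 - 2) = 3*(-3) = -9)
(7931 + 29792)*(A + t(-131)) = (7931 + 29792)*(1521 - 9) = 37723*1512 = 57037176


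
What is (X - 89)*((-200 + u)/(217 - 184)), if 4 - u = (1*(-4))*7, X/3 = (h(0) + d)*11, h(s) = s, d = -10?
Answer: 23464/11 ≈ 2133.1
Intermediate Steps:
X = -330 (X = 3*((0 - 10)*11) = 3*(-10*11) = 3*(-110) = -330)
u = 32 (u = 4 - 1*(-4)*7 = 4 - (-4)*7 = 4 - 1*(-28) = 4 + 28 = 32)
(X - 89)*((-200 + u)/(217 - 184)) = (-330 - 89)*((-200 + 32)/(217 - 184)) = -(-70392)/33 = -419*(-56/11) = 23464/11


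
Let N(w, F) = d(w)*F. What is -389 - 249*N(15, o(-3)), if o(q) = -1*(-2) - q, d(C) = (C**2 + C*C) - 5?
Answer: -554414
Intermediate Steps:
d(C) = -5 + 2*C**2 (d(C) = (C**2 + C**2) - 5 = 2*C**2 - 5 = -5 + 2*C**2)
o(q) = 2 - q
N(w, F) = F*(-5 + 2*w**2) (N(w, F) = (-5 + 2*w**2)*F = F*(-5 + 2*w**2))
-389 - 249*N(15, o(-3)) = -389 - 249*(2 - 1*(-3))*(-5 + 2*15**2) = -389 - 249*(2 + 3)*(-5 + 2*225) = -389 - 1245*(-5 + 450) = -389 - 1245*445 = -389 - 249*2225 = -389 - 554025 = -554414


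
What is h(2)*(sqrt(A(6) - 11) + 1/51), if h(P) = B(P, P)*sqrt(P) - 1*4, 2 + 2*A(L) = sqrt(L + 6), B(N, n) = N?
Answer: -2*(1 + 51*I*sqrt(12 - sqrt(3)))*(2 - sqrt(2))/51 ≈ -0.022972 - 3.7541*I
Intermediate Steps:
A(L) = -1 + sqrt(6 + L)/2 (A(L) = -1 + sqrt(L + 6)/2 = -1 + sqrt(6 + L)/2)
h(P) = -4 + P**(3/2) (h(P) = P*sqrt(P) - 1*4 = P**(3/2) - 4 = -4 + P**(3/2))
h(2)*(sqrt(A(6) - 11) + 1/51) = (-4 + 2**(3/2))*(sqrt((-1 + sqrt(6 + 6)/2) - 11) + 1/51) = (-4 + 2*sqrt(2))*(sqrt((-1 + sqrt(12)/2) - 11) + 1/51) = (-4 + 2*sqrt(2))*(sqrt((-1 + (2*sqrt(3))/2) - 11) + 1/51) = (-4 + 2*sqrt(2))*(sqrt((-1 + sqrt(3)) - 11) + 1/51) = (-4 + 2*sqrt(2))*(sqrt(-12 + sqrt(3)) + 1/51) = (-4 + 2*sqrt(2))*(1/51 + sqrt(-12 + sqrt(3)))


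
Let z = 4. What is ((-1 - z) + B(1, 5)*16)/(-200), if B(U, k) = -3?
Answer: 53/200 ≈ 0.26500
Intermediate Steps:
((-1 - z) + B(1, 5)*16)/(-200) = ((-1 - 1*4) - 3*16)/(-200) = ((-1 - 4) - 48)*(-1/200) = (-5 - 48)*(-1/200) = -53*(-1/200) = 53/200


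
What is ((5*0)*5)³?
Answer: 0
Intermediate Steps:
((5*0)*5)³ = (0*5)³ = 0³ = 0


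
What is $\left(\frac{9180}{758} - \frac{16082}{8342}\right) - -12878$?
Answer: $\frac{473808271}{36763} \approx 12888.0$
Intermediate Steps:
$\left(\frac{9180}{758} - \frac{16082}{8342}\right) - -12878 = \left(9180 \cdot \frac{1}{758} - \frac{187}{97}\right) + 12878 = \left(\frac{4590}{379} - \frac{187}{97}\right) + 12878 = \frac{374357}{36763} + 12878 = \frac{473808271}{36763}$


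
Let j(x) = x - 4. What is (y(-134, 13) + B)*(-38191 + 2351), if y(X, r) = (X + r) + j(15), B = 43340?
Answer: -1549363200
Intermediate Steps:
j(x) = -4 + x
y(X, r) = 11 + X + r (y(X, r) = (X + r) + (-4 + 15) = (X + r) + 11 = 11 + X + r)
(y(-134, 13) + B)*(-38191 + 2351) = ((11 - 134 + 13) + 43340)*(-38191 + 2351) = (-110 + 43340)*(-35840) = 43230*(-35840) = -1549363200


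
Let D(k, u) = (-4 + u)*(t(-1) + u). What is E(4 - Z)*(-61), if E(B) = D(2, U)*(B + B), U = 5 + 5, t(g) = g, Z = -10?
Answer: -92232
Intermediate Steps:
U = 10
D(k, u) = (-1 + u)*(-4 + u) (D(k, u) = (-4 + u)*(-1 + u) = (-1 + u)*(-4 + u))
E(B) = 108*B (E(B) = (4 + 10**2 - 5*10)*(B + B) = (4 + 100 - 50)*(2*B) = 54*(2*B) = 108*B)
E(4 - Z)*(-61) = (108*(4 - 1*(-10)))*(-61) = (108*(4 + 10))*(-61) = (108*14)*(-61) = 1512*(-61) = -92232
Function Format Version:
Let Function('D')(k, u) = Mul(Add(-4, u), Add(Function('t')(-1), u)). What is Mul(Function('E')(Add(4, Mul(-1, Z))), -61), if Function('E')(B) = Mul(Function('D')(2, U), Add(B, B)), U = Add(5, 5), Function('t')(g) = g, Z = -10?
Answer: -92232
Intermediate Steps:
U = 10
Function('D')(k, u) = Mul(Add(-1, u), Add(-4, u)) (Function('D')(k, u) = Mul(Add(-4, u), Add(-1, u)) = Mul(Add(-1, u), Add(-4, u)))
Function('E')(B) = Mul(108, B) (Function('E')(B) = Mul(Add(4, Pow(10, 2), Mul(-5, 10)), Add(B, B)) = Mul(Add(4, 100, -50), Mul(2, B)) = Mul(54, Mul(2, B)) = Mul(108, B))
Mul(Function('E')(Add(4, Mul(-1, Z))), -61) = Mul(Mul(108, Add(4, Mul(-1, -10))), -61) = Mul(Mul(108, Add(4, 10)), -61) = Mul(Mul(108, 14), -61) = Mul(1512, -61) = -92232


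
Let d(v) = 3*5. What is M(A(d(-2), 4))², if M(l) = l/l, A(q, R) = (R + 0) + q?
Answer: 1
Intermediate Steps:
d(v) = 15
A(q, R) = R + q
M(l) = 1
M(A(d(-2), 4))² = 1² = 1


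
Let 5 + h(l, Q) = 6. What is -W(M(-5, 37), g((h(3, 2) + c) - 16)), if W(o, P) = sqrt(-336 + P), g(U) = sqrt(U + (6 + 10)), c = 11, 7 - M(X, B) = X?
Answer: -I*sqrt(336 - 2*sqrt(3)) ≈ -18.236*I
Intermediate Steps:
M(X, B) = 7 - X
h(l, Q) = 1 (h(l, Q) = -5 + 6 = 1)
g(U) = sqrt(16 + U) (g(U) = sqrt(U + 16) = sqrt(16 + U))
-W(M(-5, 37), g((h(3, 2) + c) - 16)) = -sqrt(-336 + sqrt(16 + ((1 + 11) - 16))) = -sqrt(-336 + sqrt(16 + (12 - 16))) = -sqrt(-336 + sqrt(16 - 4)) = -sqrt(-336 + sqrt(12)) = -sqrt(-336 + 2*sqrt(3))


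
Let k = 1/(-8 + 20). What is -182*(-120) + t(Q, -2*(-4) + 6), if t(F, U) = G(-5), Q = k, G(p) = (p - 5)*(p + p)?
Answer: 21940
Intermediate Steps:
k = 1/12 ≈ 0.083333
G(p) = 2*p*(-5 + p) (G(p) = (-5 + p)*(2*p) = 2*p*(-5 + p))
Q = 1/12 ≈ 0.083333
t(F, U) = 100 (t(F, U) = 2*(-5)*(-5 - 5) = 2*(-5)*(-10) = 100)
-182*(-120) + t(Q, -2*(-4) + 6) = -182*(-120) + 100 = 21840 + 100 = 21940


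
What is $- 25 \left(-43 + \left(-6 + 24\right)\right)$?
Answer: $625$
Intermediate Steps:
$- 25 \left(-43 + \left(-6 + 24\right)\right) = - 25 \left(-43 + 18\right) = \left(-25\right) \left(-25\right) = 625$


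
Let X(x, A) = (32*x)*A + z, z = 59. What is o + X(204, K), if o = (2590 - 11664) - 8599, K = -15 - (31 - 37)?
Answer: -76366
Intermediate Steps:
K = -9 (K = -15 - 1*(-6) = -15 + 6 = -9)
X(x, A) = 59 + 32*A*x (X(x, A) = (32*x)*A + 59 = 32*A*x + 59 = 59 + 32*A*x)
o = -17673 (o = -9074 - 8599 = -17673)
o + X(204, K) = -17673 + (59 + 32*(-9)*204) = -17673 + (59 - 58752) = -17673 - 58693 = -76366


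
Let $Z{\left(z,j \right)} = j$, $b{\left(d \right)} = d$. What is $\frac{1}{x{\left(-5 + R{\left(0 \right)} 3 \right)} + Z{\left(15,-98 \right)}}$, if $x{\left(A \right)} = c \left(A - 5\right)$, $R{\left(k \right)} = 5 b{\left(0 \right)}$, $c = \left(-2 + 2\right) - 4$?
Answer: $- \frac{1}{58} \approx -0.017241$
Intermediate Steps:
$c = -4$ ($c = 0 - 4 = -4$)
$R{\left(k \right)} = 0$ ($R{\left(k \right)} = 5 \cdot 0 = 0$)
$x{\left(A \right)} = 20 - 4 A$ ($x{\left(A \right)} = - 4 \left(A - 5\right) = - 4 \left(-5 + A\right) = 20 - 4 A$)
$\frac{1}{x{\left(-5 + R{\left(0 \right)} 3 \right)} + Z{\left(15,-98 \right)}} = \frac{1}{\left(20 - 4 \left(-5 + 0 \cdot 3\right)\right) - 98} = \frac{1}{\left(20 - 4 \left(-5 + 0\right)\right) - 98} = \frac{1}{\left(20 - -20\right) - 98} = \frac{1}{\left(20 + 20\right) - 98} = \frac{1}{40 - 98} = \frac{1}{-58} = - \frac{1}{58}$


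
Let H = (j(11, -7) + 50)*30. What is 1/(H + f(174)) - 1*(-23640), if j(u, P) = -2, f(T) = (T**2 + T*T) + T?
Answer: 1469604241/62166 ≈ 23640.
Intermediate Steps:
f(T) = T + 2*T**2 (f(T) = (T**2 + T**2) + T = 2*T**2 + T = T + 2*T**2)
H = 1440 (H = (-2 + 50)*30 = 48*30 = 1440)
1/(H + f(174)) - 1*(-23640) = 1/(1440 + 174*(1 + 2*174)) - 1*(-23640) = 1/(1440 + 174*(1 + 348)) + 23640 = 1/(1440 + 174*349) + 23640 = 1/(1440 + 60726) + 23640 = 1/62166 + 23640 = 1469604241/62166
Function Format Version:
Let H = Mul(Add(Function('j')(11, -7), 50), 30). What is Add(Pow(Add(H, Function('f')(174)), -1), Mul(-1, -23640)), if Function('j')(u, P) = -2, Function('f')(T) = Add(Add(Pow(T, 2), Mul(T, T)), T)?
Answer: Rational(1469604241, 62166) ≈ 23640.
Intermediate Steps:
Function('f')(T) = Add(T, Mul(2, Pow(T, 2))) (Function('f')(T) = Add(Add(Pow(T, 2), Pow(T, 2)), T) = Add(Mul(2, Pow(T, 2)), T) = Add(T, Mul(2, Pow(T, 2))))
H = 1440 (H = Mul(Add(-2, 50), 30) = Mul(48, 30) = 1440)
Add(Pow(Add(H, Function('f')(174)), -1), Mul(-1, -23640)) = Add(Pow(Add(1440, Mul(174, Add(1, Mul(2, 174)))), -1), Mul(-1, -23640)) = Add(Pow(Add(1440, Mul(174, Add(1, 348))), -1), 23640) = Add(Pow(Add(1440, Mul(174, 349)), -1), 23640) = Add(Pow(Add(1440, 60726), -1), 23640) = Add(Pow(62166, -1), 23640) = Add(Rational(1, 62166), 23640) = Rational(1469604241, 62166)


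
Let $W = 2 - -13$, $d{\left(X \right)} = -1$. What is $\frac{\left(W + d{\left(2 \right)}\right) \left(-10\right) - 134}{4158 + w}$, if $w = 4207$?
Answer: $- \frac{274}{8365} \approx -0.032756$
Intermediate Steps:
$W = 15$ ($W = 2 + 13 = 15$)
$\frac{\left(W + d{\left(2 \right)}\right) \left(-10\right) - 134}{4158 + w} = \frac{\left(15 - 1\right) \left(-10\right) - 134}{4158 + 4207} = \frac{14 \left(-10\right) - 134}{8365} = \left(-140 - 134\right) \frac{1}{8365} = \left(-274\right) \frac{1}{8365} = - \frac{274}{8365}$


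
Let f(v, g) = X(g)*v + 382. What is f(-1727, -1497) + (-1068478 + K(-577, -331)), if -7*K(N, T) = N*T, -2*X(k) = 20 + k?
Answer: -33190771/14 ≈ -2.3708e+6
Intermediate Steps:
X(k) = -10 - k/2 (X(k) = -(20 + k)/2 = -10 - k/2)
K(N, T) = -N*T/7
f(v, g) = 382 + v*(-10 - g/2) (f(v, g) = (-10 - g/2)*v + 382 = v*(-10 - g/2) + 382 = 382 + v*(-10 - g/2))
f(-1727, -1497) + (-1068478 + K(-577, -331)) = (382 - 1/2*(-1727)*(20 - 1497)) + (-1068478 - 1/7*(-577)*(-331)) = (382 - 1/2*(-1727)*(-1477)) + (-1068478 - 190987/7) = (382 - 2550779/2) - 7670333/7 = -2550015/2 - 7670333/7 = -33190771/14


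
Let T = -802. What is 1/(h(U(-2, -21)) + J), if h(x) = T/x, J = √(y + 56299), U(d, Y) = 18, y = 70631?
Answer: 3609/10120529 + 81*√126930/10120529 ≈ 0.0032080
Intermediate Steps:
J = √126930 (J = √(70631 + 56299) = √126930 ≈ 356.27)
h(x) = -802/x
1/(h(U(-2, -21)) + J) = 1/(-802/18 + √126930) = 1/(-802*1/18 + √126930) = 1/(-401/9 + √126930)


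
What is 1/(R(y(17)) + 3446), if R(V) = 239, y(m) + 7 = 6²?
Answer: 1/3685 ≈ 0.00027137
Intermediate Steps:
y(m) = 29 (y(m) = -7 + 6² = -7 + 36 = 29)
1/(R(y(17)) + 3446) = 1/(239 + 3446) = 1/3685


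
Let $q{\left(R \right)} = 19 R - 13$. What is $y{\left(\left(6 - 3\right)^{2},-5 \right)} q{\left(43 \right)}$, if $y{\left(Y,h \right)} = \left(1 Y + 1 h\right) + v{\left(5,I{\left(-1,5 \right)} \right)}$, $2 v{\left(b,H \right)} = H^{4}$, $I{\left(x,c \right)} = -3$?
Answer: $35778$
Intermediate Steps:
$v{\left(b,H \right)} = \frac{H^{4}}{2}$
$y{\left(Y,h \right)} = \frac{81}{2} + Y + h$ ($y{\left(Y,h \right)} = \left(1 Y + 1 h\right) + \frac{\left(-3\right)^{4}}{2} = \left(Y + h\right) + \frac{1}{2} \cdot 81 = \left(Y + h\right) + \frac{81}{2} = \frac{81}{2} + Y + h$)
$q{\left(R \right)} = -13 + 19 R$
$y{\left(\left(6 - 3\right)^{2},-5 \right)} q{\left(43 \right)} = \left(\frac{81}{2} + \left(6 - 3\right)^{2} - 5\right) \left(-13 + 19 \cdot 43\right) = \left(\frac{81}{2} + 3^{2} - 5\right) \left(-13 + 817\right) = \left(\frac{81}{2} + 9 - 5\right) 804 = \frac{89}{2} \cdot 804 = 35778$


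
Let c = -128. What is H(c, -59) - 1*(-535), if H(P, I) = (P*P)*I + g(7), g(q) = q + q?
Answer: -966107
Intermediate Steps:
g(q) = 2*q
H(P, I) = 14 + I*P² (H(P, I) = (P*P)*I + 2*7 = P²*I + 14 = I*P² + 14 = 14 + I*P²)
H(c, -59) - 1*(-535) = (14 - 59*(-128)²) - 1*(-535) = (14 - 59*16384) + 535 = (14 - 966656) + 535 = -966642 + 535 = -966107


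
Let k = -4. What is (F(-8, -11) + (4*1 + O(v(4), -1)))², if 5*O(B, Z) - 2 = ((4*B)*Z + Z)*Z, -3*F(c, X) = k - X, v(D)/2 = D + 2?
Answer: 31684/225 ≈ 140.82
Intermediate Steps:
v(D) = 4 + 2*D (v(D) = 2*(D + 2) = 2*(2 + D) = 4 + 2*D)
F(c, X) = 4/3 + X/3 (F(c, X) = -(-4 - X)/3 = 4/3 + X/3)
O(B, Z) = ⅖ + Z*(Z + 4*B*Z)/5 (O(B, Z) = ⅖ + (((4*B)*Z + Z)*Z)/5 = ⅖ + ((4*B*Z + Z)*Z)/5 = ⅖ + ((Z + 4*B*Z)*Z)/5 = ⅖ + (Z*(Z + 4*B*Z))/5 = ⅖ + Z*(Z + 4*B*Z)/5)
(F(-8, -11) + (4*1 + O(v(4), -1)))² = ((4/3 + (⅓)*(-11)) + (4*1 + (⅖ + (⅕)*(-1)² + (⅘)*(4 + 2*4)*(-1)²)))² = ((4/3 - 11/3) + (4 + (⅖ + (⅕)*1 + (⅘)*(4 + 8)*1)))² = (-7/3 + (4 + (⅖ + ⅕ + (⅘)*12*1)))² = (-7/3 + (4 + (⅖ + ⅕ + 48/5)))² = (-7/3 + (4 + 51/5))² = (-7/3 + 71/5)² = (178/15)² = 31684/225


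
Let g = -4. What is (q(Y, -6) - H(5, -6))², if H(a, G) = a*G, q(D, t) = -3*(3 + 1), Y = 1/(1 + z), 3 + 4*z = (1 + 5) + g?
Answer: 324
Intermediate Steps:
z = -¼ (z = -¾ + ((1 + 5) - 4)/4 = -¾ + (6 - 4)/4 = -¾ + (¼)*2 = -¾ + ½ = -¼ ≈ -0.25000)
Y = 4/3 (Y = 1/(1 - ¼) = 1/(¾) = 4/3 ≈ 1.3333)
q(D, t) = -12 (q(D, t) = -3*4 = -12)
H(a, G) = G*a
(q(Y, -6) - H(5, -6))² = (-12 - (-6)*5)² = (-12 - 1*(-30))² = (-12 + 30)² = 18² = 324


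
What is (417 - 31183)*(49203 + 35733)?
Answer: -2613140976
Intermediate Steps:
(417 - 31183)*(49203 + 35733) = -30766*84936 = -2613140976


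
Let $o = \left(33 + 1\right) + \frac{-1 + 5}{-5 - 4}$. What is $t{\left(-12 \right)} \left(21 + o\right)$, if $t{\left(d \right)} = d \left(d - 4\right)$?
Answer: $\frac{31424}{3} \approx 10475.0$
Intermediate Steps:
$t{\left(d \right)} = d \left(-4 + d\right)$
$o = \frac{302}{9}$ ($o = 34 + \frac{1}{-9} \cdot 4 = 34 - \frac{4}{9} = \frac{302}{9} \approx 33.556$)
$t{\left(-12 \right)} \left(21 + o\right) = - 12 \left(-4 - 12\right) \left(21 + \frac{302}{9}\right) = \left(-12\right) \left(-16\right) \frac{491}{9} = 192 \cdot \frac{491}{9} = \frac{31424}{3}$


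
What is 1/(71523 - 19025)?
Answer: 1/52498 ≈ 1.9048e-5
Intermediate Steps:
1/(71523 - 19025) = 1/52498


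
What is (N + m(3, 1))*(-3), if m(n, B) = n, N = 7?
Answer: -30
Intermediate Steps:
(N + m(3, 1))*(-3) = (7 + 3)*(-3) = 10*(-3) = -30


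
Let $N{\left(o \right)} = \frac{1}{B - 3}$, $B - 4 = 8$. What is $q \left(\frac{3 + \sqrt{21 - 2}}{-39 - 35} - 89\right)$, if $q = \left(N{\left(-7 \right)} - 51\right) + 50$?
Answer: $\frac{26356}{333} + \frac{4 \sqrt{19}}{333} \approx 79.199$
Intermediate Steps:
$B = 12$ ($B = 4 + 8 = 12$)
$N{\left(o \right)} = \frac{1}{9}$ ($N{\left(o \right)} = \frac{1}{12 - 3} = \frac{1}{9}$)
$q = - \frac{8}{9}$ ($q = \left(\frac{1}{9} - 51\right) + 50 = - \frac{458}{9} + 50 = - \frac{8}{9} \approx -0.88889$)
$q \left(\frac{3 + \sqrt{21 - 2}}{-39 - 35} - 89\right) = - \frac{8 \left(\frac{3 + \sqrt{21 - 2}}{-39 - 35} - 89\right)}{9} = - \frac{8 \left(\frac{3 + \sqrt{19}}{-74} - 89\right)}{9} = - \frac{8 \left(\left(3 + \sqrt{19}\right) \left(- \frac{1}{74}\right) - 89\right)}{9} = - \frac{8 \left(\left(- \frac{3}{74} - \frac{\sqrt{19}}{74}\right) - 89\right)}{9} = - \frac{8 \left(- \frac{6589}{74} - \frac{\sqrt{19}}{74}\right)}{9} = \frac{26356}{333} + \frac{4 \sqrt{19}}{333}$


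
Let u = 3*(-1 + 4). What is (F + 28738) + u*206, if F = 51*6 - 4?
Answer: 30894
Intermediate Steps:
u = 9 (u = 3*3 = 9)
F = 302 (F = 306 - 4 = 302)
(F + 28738) + u*206 = (302 + 28738) + 9*206 = 29040 + 1854 = 30894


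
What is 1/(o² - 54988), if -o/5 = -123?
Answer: 1/323237 ≈ 3.0937e-6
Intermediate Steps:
o = 615 (o = -5*(-123) = 615)
1/(o² - 54988) = 1/(615² - 54988) = 1/(378225 - 54988) = 1/323237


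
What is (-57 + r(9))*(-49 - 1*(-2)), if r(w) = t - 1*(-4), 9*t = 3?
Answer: 7426/3 ≈ 2475.3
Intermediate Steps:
t = ⅓ (t = (⅑)*3 = ⅓ ≈ 0.33333)
r(w) = 13/3 (r(w) = ⅓ - 1*(-4) = ⅓ + 4 = 13/3)
(-57 + r(9))*(-49 - 1*(-2)) = (-57 + 13/3)*(-49 - 1*(-2)) = -158*(-49 + 2)/3 = -158/3*(-47) = 7426/3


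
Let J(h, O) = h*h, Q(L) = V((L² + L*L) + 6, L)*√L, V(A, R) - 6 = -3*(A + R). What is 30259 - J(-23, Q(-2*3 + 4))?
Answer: 29730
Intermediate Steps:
V(A, R) = 6 - 3*A - 3*R (V(A, R) = 6 - 3*(A + R) = 6 + (-3*A - 3*R) = 6 - 3*A - 3*R)
Q(L) = √L*(-12 - 6*L² - 3*L) (Q(L) = (6 - 3*((L² + L*L) + 6) - 3*L)*√L = (6 - 3*((L² + L²) + 6) - 3*L)*√L = (6 - 3*(2*L² + 6) - 3*L)*√L = (6 - 3*(6 + 2*L²) - 3*L)*√L = (6 + (-18 - 6*L²) - 3*L)*√L = (-12 - 6*L² - 3*L)*√L = √L*(-12 - 6*L² - 3*L))
J(h, O) = h²
30259 - J(-23, Q(-2*3 + 4)) = 30259 - 1*(-23)² = 30259 - 1*529 = 30259 - 529 = 29730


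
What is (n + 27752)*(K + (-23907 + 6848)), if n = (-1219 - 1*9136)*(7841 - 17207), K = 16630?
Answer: -41618440578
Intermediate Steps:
n = 96984930 (n = (-1219 - 9136)*(-9366) = -10355*(-9366) = 96984930)
(n + 27752)*(K + (-23907 + 6848)) = (96984930 + 27752)*(16630 + (-23907 + 6848)) = 97012682*(16630 - 17059) = 97012682*(-429) = -41618440578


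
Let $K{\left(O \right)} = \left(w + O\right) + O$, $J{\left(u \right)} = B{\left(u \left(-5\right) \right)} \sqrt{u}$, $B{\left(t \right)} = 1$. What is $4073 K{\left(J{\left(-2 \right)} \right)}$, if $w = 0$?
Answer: $8146 i \sqrt{2} \approx 11520.0 i$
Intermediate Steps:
$J{\left(u \right)} = \sqrt{u}$ ($J{\left(u \right)} = 1 \sqrt{u} = \sqrt{u}$)
$K{\left(O \right)} = 2 O$ ($K{\left(O \right)} = \left(0 + O\right) + O = O + O = 2 O$)
$4073 K{\left(J{\left(-2 \right)} \right)} = 4073 \cdot 2 \sqrt{-2} = 4073 \cdot 2 i \sqrt{2} = 8146 i \sqrt{2}$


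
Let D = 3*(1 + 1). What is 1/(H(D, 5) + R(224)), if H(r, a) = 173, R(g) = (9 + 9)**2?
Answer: 1/497 ≈ 0.0020121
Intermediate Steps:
R(g) = 324 (R(g) = 18**2 = 324)
D = 6 (D = 3*2 = 6)
1/(H(D, 5) + R(224)) = 1/(173 + 324) = 1/497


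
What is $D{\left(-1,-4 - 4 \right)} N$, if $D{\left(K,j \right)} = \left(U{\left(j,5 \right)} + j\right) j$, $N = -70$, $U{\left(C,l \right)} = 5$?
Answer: $-1680$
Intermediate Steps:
$D{\left(K,j \right)} = j \left(5 + j\right)$ ($D{\left(K,j \right)} = \left(5 + j\right) j = j \left(5 + j\right)$)
$D{\left(-1,-4 - 4 \right)} N = \left(-4 - 4\right) \left(5 - 8\right) \left(-70\right) = - 8 \left(5 - 8\right) \left(-70\right) = \left(-8\right) \left(-3\right) \left(-70\right) = 24 \left(-70\right) = -1680$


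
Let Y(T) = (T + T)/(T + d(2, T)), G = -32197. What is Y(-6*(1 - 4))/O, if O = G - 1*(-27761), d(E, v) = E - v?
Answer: -9/2218 ≈ -0.0040577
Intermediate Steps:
Y(T) = T (Y(T) = (T + T)/(T + (2 - T)) = (2*T)/2 = (2*T)*(1/2) = T)
O = -4436 (O = -32197 - 1*(-27761) = -32197 + 27761 = -4436)
Y(-6*(1 - 4))/O = -6*(1 - 4)/(-4436) = -6*(-3)*(-1/4436) = 18*(-1/4436) = -9/2218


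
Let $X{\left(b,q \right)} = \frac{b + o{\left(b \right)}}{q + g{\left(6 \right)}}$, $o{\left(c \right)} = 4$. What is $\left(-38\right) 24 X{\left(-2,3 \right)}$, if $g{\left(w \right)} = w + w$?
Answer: $- \frac{608}{5} \approx -121.6$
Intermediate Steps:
$g{\left(w \right)} = 2 w$
$X{\left(b,q \right)} = \frac{4 + b}{12 + q}$ ($X{\left(b,q \right)} = \frac{b + 4}{q + 2 \cdot 6} = \frac{4 + b}{q + 12} = \frac{4 + b}{12 + q}$)
$\left(-38\right) 24 X{\left(-2,3 \right)} = \left(-38\right) 24 \frac{4 - 2}{12 + 3} = - 912 \cdot \frac{1}{15} \cdot 2 = \left(-912\right) \frac{2}{15} = - \frac{608}{5}$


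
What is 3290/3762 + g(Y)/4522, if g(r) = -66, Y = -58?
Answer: 192488/223839 ≈ 0.85994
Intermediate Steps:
3290/3762 + g(Y)/4522 = 3290/3762 - 66/4522 = 3290*(1/3762) - 66*1/4522 = 1645/1881 - 33/2261 = 192488/223839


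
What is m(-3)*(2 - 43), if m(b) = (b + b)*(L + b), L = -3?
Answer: -1476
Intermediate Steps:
m(b) = 2*b*(-3 + b) (m(b) = (b + b)*(-3 + b) = (2*b)*(-3 + b) = 2*b*(-3 + b))
m(-3)*(2 - 43) = (2*(-3)*(-3 - 3))*(2 - 43) = (2*(-3)*(-6))*(-41) = 36*(-41) = -1476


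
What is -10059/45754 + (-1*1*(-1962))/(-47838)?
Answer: -95161965/364796642 ≈ -0.26086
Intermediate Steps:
-10059/45754 + (-1*1*(-1962))/(-47838) = -10059*1/45754 - 1*(-1962)*(-1/47838) = -10059/45754 + 1962*(-1/47838) = -10059/45754 - 327/7973 = -95161965/364796642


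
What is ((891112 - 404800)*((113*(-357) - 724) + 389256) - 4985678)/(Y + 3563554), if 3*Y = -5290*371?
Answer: 253986713871/4364036 ≈ 58200.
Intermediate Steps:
Y = -1962590/3 (Y = (-5290*371)/3 = (1/3)*(-1962590) = -1962590/3 ≈ -6.5420e+5)
((891112 - 404800)*((113*(-357) - 724) + 389256) - 4985678)/(Y + 3563554) = ((891112 - 404800)*((113*(-357) - 724) + 389256) - 4985678)/(-1962590/3 + 3563554) = (486312*((-40341 - 724) + 389256) - 4985678)/(8728072/3) = (486312*(-41065 + 389256) - 4985678)*(3/8728072) = (486312*348191 - 4985678)*(3/8728072) = (169329461592 - 4985678)*(3/8728072) = 169324475914*(3/8728072) = 253986713871/4364036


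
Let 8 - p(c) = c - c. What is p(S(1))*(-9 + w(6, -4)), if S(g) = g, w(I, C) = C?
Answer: -104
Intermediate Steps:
p(c) = 8 (p(c) = 8 - (c - c) = 8 - 1*0 = 8 + 0 = 8)
p(S(1))*(-9 + w(6, -4)) = 8*(-9 - 4) = 8*(-13) = -104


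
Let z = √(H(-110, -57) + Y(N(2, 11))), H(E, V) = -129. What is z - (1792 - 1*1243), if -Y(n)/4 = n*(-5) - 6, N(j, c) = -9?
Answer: -549 + I*√285 ≈ -549.0 + 16.882*I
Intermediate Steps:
Y(n) = 24 + 20*n (Y(n) = -4*(n*(-5) - 6) = -4*(-5*n - 6) = -4*(-6 - 5*n) = 24 + 20*n)
z = I*√285 (z = √(-129 + (24 + 20*(-9))) = √(-129 + (24 - 180)) = √(-129 - 156) = √(-285) = I*√285 ≈ 16.882*I)
z - (1792 - 1*1243) = I*√285 - (1792 - 1*1243) = I*√285 - (1792 - 1243) = I*√285 - 1*549 = I*√285 - 549 = -549 + I*√285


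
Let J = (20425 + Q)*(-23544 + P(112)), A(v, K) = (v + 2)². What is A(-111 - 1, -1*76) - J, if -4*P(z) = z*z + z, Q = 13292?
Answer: 900525736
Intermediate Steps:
P(z) = -z/4 - z²/4 (P(z) = -(z*z + z)/4 = -(z² + z)/4 = -(z + z²)/4 = -z/4 - z²/4)
A(v, K) = (2 + v)²
J = -900513636 (J = (20425 + 13292)*(-23544 - ¼*112*(1 + 112)) = 33717*(-23544 - ¼*112*113) = 33717*(-23544 - 3164) = 33717*(-26708) = -900513636)
A(-111 - 1, -1*76) - J = (2 + (-111 - 1))² - 1*(-900513636) = (2 - 112)² + 900513636 = (-110)² + 900513636 = 12100 + 900513636 = 900525736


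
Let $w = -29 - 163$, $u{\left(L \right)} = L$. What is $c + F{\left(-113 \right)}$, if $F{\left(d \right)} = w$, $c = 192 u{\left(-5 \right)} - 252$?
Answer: $-1404$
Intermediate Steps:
$c = -1212$ ($c = 192 \left(-5\right) - 252 = -960 - 252 = -1212$)
$w = -192$
$F{\left(d \right)} = -192$
$c + F{\left(-113 \right)} = -1212 - 192 = -1404$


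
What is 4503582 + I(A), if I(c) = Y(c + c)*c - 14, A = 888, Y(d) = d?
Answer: 6080656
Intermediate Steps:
I(c) = -14 + 2*c² (I(c) = (c + c)*c - 14 = (2*c)*c - 14 = 2*c² - 14 = -14 + 2*c²)
4503582 + I(A) = 4503582 + (-14 + 2*888²) = 4503582 + (-14 + 2*788544) = 4503582 + (-14 + 1577088) = 4503582 + 1577074 = 6080656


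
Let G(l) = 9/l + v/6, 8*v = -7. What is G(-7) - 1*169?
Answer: -57265/336 ≈ -170.43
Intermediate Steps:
v = -7/8 (v = (1/8)*(-7) = -7/8 ≈ -0.87500)
G(l) = -7/48 + 9/l (G(l) = 9/l - 7/8/6 = 9/l - 7/8*1/6 = 9/l - 7/48 = -7/48 + 9/l)
G(-7) - 1*169 = (-7/48 + 9/(-7)) - 1*169 = (-7/48 + 9*(-1/7)) - 169 = (-7/48 - 9/7) - 169 = -481/336 - 169 = -57265/336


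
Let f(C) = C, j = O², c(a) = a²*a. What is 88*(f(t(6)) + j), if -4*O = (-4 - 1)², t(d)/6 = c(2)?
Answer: 15323/2 ≈ 7661.5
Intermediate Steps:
c(a) = a³
t(d) = 48 (t(d) = 6*2³ = 6*8 = 48)
O = -25/4 (O = -(-4 - 1)²/4 = -¼*(-5)² = -¼*25 = -25/4 ≈ -6.2500)
j = 625/16 (j = (-25/4)² = 625/16 ≈ 39.063)
88*(f(t(6)) + j) = 88*(48 + 625/16) = 88*(1393/16) = 15323/2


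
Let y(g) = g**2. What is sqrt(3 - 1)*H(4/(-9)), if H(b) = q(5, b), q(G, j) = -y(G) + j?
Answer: -229*sqrt(2)/9 ≈ -35.984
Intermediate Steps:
q(G, j) = j - G**2 (q(G, j) = -G**2 + j = j - G**2)
H(b) = -25 + b (H(b) = b - 1*5**2 = b - 1*25 = b - 25 = -25 + b)
sqrt(3 - 1)*H(4/(-9)) = sqrt(3 - 1)*(-25 + 4/(-9)) = sqrt(2)*(-25 + 4*(-1/9)) = sqrt(2)*(-25 - 4/9) = sqrt(2)*(-229/9) = -229*sqrt(2)/9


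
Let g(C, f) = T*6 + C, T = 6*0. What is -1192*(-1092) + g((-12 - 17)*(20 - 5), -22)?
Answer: 1301229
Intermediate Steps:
T = 0
g(C, f) = C (g(C, f) = 0*6 + C = 0 + C = C)
-1192*(-1092) + g((-12 - 17)*(20 - 5), -22) = -1192*(-1092) + (-12 - 17)*(20 - 5) = 1301664 - 29*15 = 1301664 - 435 = 1301229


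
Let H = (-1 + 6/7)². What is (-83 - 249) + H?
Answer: -16267/49 ≈ -331.98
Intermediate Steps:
H = 1/49 (H = (-1 + 6*(⅐))² = (-1 + 6/7)² = (-⅐)² = 1/49 ≈ 0.020408)
(-83 - 249) + H = (-83 - 249) + 1/49 = -332 + 1/49 = -16267/49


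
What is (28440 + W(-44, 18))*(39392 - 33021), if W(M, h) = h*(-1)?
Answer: 181076562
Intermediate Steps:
W(M, h) = -h
(28440 + W(-44, 18))*(39392 - 33021) = (28440 - 1*18)*(39392 - 33021) = (28440 - 18)*6371 = 28422*6371 = 181076562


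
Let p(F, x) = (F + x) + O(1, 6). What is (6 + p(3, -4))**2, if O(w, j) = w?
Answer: 36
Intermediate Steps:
p(F, x) = 1 + F + x (p(F, x) = (F + x) + 1 = 1 + F + x)
(6 + p(3, -4))**2 = (6 + (1 + 3 - 4))**2 = (6 + 0)**2 = 6**2 = 36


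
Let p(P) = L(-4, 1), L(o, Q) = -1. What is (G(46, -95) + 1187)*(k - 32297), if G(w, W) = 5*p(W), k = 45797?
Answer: 15957000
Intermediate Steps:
p(P) = -1
G(w, W) = -5 (G(w, W) = 5*(-1) = -5)
(G(46, -95) + 1187)*(k - 32297) = (-5 + 1187)*(45797 - 32297) = 1182*13500 = 15957000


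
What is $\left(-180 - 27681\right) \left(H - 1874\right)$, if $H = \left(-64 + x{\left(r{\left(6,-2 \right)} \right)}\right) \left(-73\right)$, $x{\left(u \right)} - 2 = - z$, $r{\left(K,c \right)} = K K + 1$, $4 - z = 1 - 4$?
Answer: $-88124343$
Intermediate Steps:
$z = 7$ ($z = 4 - \left(1 - 4\right) = 4 - -3 = 4 + 3 = 7$)
$r{\left(K,c \right)} = 1 + K^{2}$ ($r{\left(K,c \right)} = K^{2} + 1 = 1 + K^{2}$)
$x{\left(u \right)} = -5$ ($x{\left(u \right)} = 2 - 7 = -5$)
$H = 5037$ ($H = \left(-64 - 5\right) \left(-73\right) = \left(-69\right) \left(-73\right) = 5037$)
$\left(-180 - 27681\right) \left(H - 1874\right) = \left(-180 - 27681\right) \left(5037 - 1874\right) = \left(-27861\right) 3163 = -88124343$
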